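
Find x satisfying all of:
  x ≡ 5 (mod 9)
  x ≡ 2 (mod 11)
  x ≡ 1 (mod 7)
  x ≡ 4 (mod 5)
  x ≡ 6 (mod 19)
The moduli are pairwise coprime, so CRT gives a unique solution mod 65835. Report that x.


Product of moduli M = 9 · 11 · 7 · 5 · 19 = 65835.
Merge one congruence at a time:
  Start: x ≡ 5 (mod 9).
  Combine with x ≡ 2 (mod 11); new modulus lcm = 99.
    Write x = 5 + 9·t and substitute into x ≡ 2 (mod 11): 9·t ≡ 2 − 5 = -3 (mod 11).
    Reduce coefficients mod 11: 9·t ≡ 8 (mod 11).
    The inverse of 9 mod 11 is 5 (since 9·5 = 45 = 4·11 + 1), so t ≡ 5·8 = 40 ≡ 7 (mod 11).
    Then x = 5 + 9·7 = 68, valid modulo lcm(9, 11) = 99: x ≡ 68 (mod 99).
  Combine with x ≡ 1 (mod 7); new modulus lcm = 693.
    Write x = 68 + 99·t and substitute into x ≡ 1 (mod 7): 99·t ≡ 1 − 68 = -67 (mod 7).
    Reduce coefficients mod 7: 1·t ≡ 3 (mod 7).
    So t ≡ 3 (mod 7).
    Then x = 68 + 99·3 = 365, valid modulo lcm(99, 7) = 693: x ≡ 365 (mod 693).
  Combine with x ≡ 4 (mod 5); new modulus lcm = 3465.
    Write x = 365 + 693·t and substitute into x ≡ 4 (mod 5): 693·t ≡ 4 − 365 = -361 (mod 5).
    Reduce coefficients mod 5: 3·t ≡ 4 (mod 5).
    The inverse of 3 mod 5 is 2 (since 3·2 = 6 = 1·5 + 1), so t ≡ 2·4 = 8 ≡ 3 (mod 5).
    Then x = 365 + 693·3 = 2444, valid modulo lcm(693, 5) = 3465: x ≡ 2444 (mod 3465).
  Combine with x ≡ 6 (mod 19); new modulus lcm = 65835.
    Write x = 2444 + 3465·t and substitute into x ≡ 6 (mod 19): 3465·t ≡ 6 − 2444 = -2438 (mod 19).
    Reduce coefficients mod 19: 7·t ≡ 13 (mod 19).
    The inverse of 7 mod 19 is 11 (since 7·11 = 77 = 4·19 + 1), so t ≡ 11·13 = 143 ≡ 10 (mod 19).
    Then x = 2444 + 3465·10 = 37094, valid modulo lcm(3465, 19) = 65835: x ≡ 37094 (mod 65835).
Verify against each original: 37094 mod 9 = 5, 37094 mod 11 = 2, 37094 mod 7 = 1, 37094 mod 5 = 4, 37094 mod 19 = 6.

x ≡ 37094 (mod 65835).


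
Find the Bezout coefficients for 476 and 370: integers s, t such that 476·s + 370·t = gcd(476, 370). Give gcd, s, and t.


Euclidean algorithm on (476, 370) — divide until remainder is 0:
  476 = 1 · 370 + 106
  370 = 3 · 106 + 52
  106 = 2 · 52 + 2
  52 = 26 · 2 + 0
gcd(476, 370) = 2.
Track Bezout coefficients alongside the remainders: start with r₀ = 476 = a·1 + b·0 (s = 1, t = 0) and r₁ = 370 = a·0 + b·1 (s = 0, t = 1); each new remainder r_{k+1} = r_{k-1} − q_k·r_k inherits s_{k+1} = s_{k-1} − q_k·s_k, t_{k+1} = t_{k-1} − q_k·t_k, so r_k = a·s_k + b·t_k at every step:
  q = 1: r = 106, s = 1 − 1·0 = 1, t = 0 − 1·1 = -1  (check: 476·1 + 370·(-1) = 106)
  q = 3: r = 52, s = 0 − 3·1 = -3, t = 1 − 3·(-1) = 4  (check: 476·(-3) + 370·4 = 52)
  q = 2: r = 2, s = 1 − 2·(-3) = 7, t = -1 − 2·4 = -9  (check: 476·7 + 370·(-9) = 2)
The row with r = 2 (the gcd) gives the Bezout coefficients s = 7, t = -9.
Result: 476 · (7) + 370 · (-9) = 2.

gcd(476, 370) = 2; s = 7, t = -9 (check: 476·7 + 370·(-9) = 2).


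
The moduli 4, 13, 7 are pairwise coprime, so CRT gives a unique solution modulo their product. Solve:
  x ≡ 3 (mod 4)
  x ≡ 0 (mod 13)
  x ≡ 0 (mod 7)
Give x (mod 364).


Moduli 4, 13, 7 are pairwise coprime; by CRT there is a unique solution modulo M = 4 · 13 · 7 = 364.
Solve pairwise, accumulating the modulus:
  Start with x ≡ 3 (mod 4).
  Combine with x ≡ 0 (mod 13): since gcd(4, 13) = 1, we get a unique residue mod 52.
    Write x = 3 + 4·t and substitute into x ≡ 0 (mod 13): 4·t ≡ 0 − 3 = -3 (mod 13).
    Reduce coefficients mod 13: 4·t ≡ 10 (mod 13).
    The inverse of 4 mod 13 is 10 (since 4·10 = 40 = 3·13 + 1), so t ≡ 10·10 = 100 ≡ 9 (mod 13).
    Then x = 3 + 4·9 = 39, valid modulo lcm(4, 13) = 52: x ≡ 39 (mod 52).
  Combine with x ≡ 0 (mod 7): since gcd(52, 7) = 1, we get a unique residue mod 364.
    Write x = 39 + 52·t and substitute into x ≡ 0 (mod 7): 52·t ≡ 0 − 39 = -39 (mod 7).
    Reduce coefficients mod 7: 3·t ≡ 3 (mod 7).
    The inverse of 3 mod 7 is 5 (since 3·5 = 15 = 2·7 + 1), so t ≡ 5·3 = 15 ≡ 1 (mod 7).
    Then x = 39 + 52·1 = 91, valid modulo lcm(52, 7) = 364: x ≡ 91 (mod 364).
Verify: 91 mod 4 = 3 ✓, 91 mod 13 = 0 ✓, 91 mod 7 = 0 ✓.

x ≡ 91 (mod 364).


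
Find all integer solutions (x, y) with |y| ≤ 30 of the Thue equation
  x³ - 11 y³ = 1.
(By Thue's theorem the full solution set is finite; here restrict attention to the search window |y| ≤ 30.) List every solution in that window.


The equation is x³ - 11y³ = 1. For fixed y, x³ = 11·y³ + 1, so a solution requires the RHS to be a perfect cube.
Strategy: iterate y from -30 to 30, compute RHS = 11·y³ + 1, and check whether it is a (positive or negative) perfect cube.
Check small values of y:
  y = 0: RHS = 1 = (1)³ ⇒ x = 1 works.
  y = 1: RHS = 12 is not a perfect cube.
  y = -1: RHS = -10 is not a perfect cube.
  y = 2: RHS = 89 is not a perfect cube.
  y = -2: RHS = -87 is not a perfect cube.
  y = 3: RHS = 298 is not a perfect cube.
  y = -3: RHS = -296 is not a perfect cube.
Continuing the search up to |y| = 30 finds no further solutions beyond those listed.
Collected solutions: (1, 0).

Solutions (with |y| ≤ 30): (1, 0).


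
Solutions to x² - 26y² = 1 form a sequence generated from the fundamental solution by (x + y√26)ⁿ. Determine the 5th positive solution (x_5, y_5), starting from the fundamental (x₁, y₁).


Step 1: Find the fundamental solution (x₁, y₁) of x² - 26y² = 1.
  Expand √26 as a continued fraction. a₀ = ⌊√26⌋ = 5; iterate m_{k+1} = d_k·a_k − m_k, d_{k+1} = (26 − m_{k+1}²)/d_k, a_{k+1} = ⌊(a₀ + m_{k+1})/d_{k+1}⌋ (starting m₀ = 0, d₀ = 1), with convergents p_k = a_k·p_{k-1} + p_{k-2}, q_k = a_k·q_{k-1} + q_{k-2} (p₋₁ = 1, q₋₁ = 0):
  k = 0: a₀ = 5; p₀/q₀ = 5/1; p₀² − 26·q₀² = 25 − 26 = -1.
  k = 1: m = 5, d = 1, a = ⌊(5 + 5)/1⌋ = 10; p/q = (10·5 + 1)/(10·1 + 0) = 51/10; p² − 26·q² = 2601 − 2600 = 1.
  The first convergent with p² − 26·q² = 1 gives the fundamental solution (x₁, y₁) = (51, 10).
Step 2: Apply the recurrence (x_{n+1}, y_{n+1}) = (x₁x_n + 26y₁y_n, x₁y_n + y₁x_n) repeatedly.
  From (x_1, y_1) = (51, 10): x_2 = 51·51 + 26·10·10 = 5201; y_2 = 51·10 + 10·51 = 1020.
  From (x_2, y_2) = (5201, 1020): x_3 = 51·5201 + 26·10·1020 = 530451; y_3 = 51·1020 + 10·5201 = 104030.
  From (x_3, y_3) = (530451, 104030): x_4 = 51·530451 + 26·10·104030 = 54100801; y_4 = 51·104030 + 10·530451 = 10610040.
  From (x_4, y_4) = (54100801, 10610040): x_5 = 51·54100801 + 26·10·10610040 = 5517751251; y_5 = 51·10610040 + 10·54100801 = 1082120050.
Step 3: Verify x_5² - 26·y_5² = 30445578867912065001 - 30445578867912065000 = 1 (should be 1). ✓

(x_1, y_1) = (51, 10); (x_5, y_5) = (5517751251, 1082120050).


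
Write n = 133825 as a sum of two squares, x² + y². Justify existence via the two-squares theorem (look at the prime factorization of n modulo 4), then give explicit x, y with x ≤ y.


Step 1: Factor n = 133825 = 5^2 · 53 · 101.
Step 2: Check the mod-4 condition on each prime factor: 5 ≡ 1 (mod 4), exponent 2; 53 ≡ 1 (mod 4), exponent 1; 101 ≡ 1 (mod 4), exponent 1.
All primes ≡ 3 (mod 4) appear to even exponent (or don't appear), so by the two-squares theorem n IS expressible as a sum of two squares.
Step 3: Build a representation. Group n = k² · m with k = 5 and m = 53 · 101 = 5353 (a product of primes ≡ 1 (mod 4)); a representation of m scales to one of n via (k·x)² + (k·y)² = k²(x² + y²). Each prime p ≡ 1 (mod 4) is itself a sum of two squares; find a² by testing p − a² for a perfect square:
  53: 53 − 1² = 52, 53 − 2² = 49 = 7² ⇒ 53 = 2² + 7².
  101: 101 − 1² = 100 = 10² ⇒ 101 = 1² + 10².
  Combine using the Brahmagupta–Fibonacci identity (a² + b²)(c² + d²) = (ac − bd)² + (ad + bc)² = (ac + bd)² + (ad − bc)²:
  53 · 101 = 5353: from (2² + 7²)(1² + 10²), take (2·1 − 7·10, 2·10 + 7·1) = (2 − 70, 20 + 7) = (-68, 27); dropping signs (only squares matter) gives (68, 27); check 68² + 27² = 4624 + 729 = 5353 ✓.
  Scale by k = 5: (5·68, 5·27) = (340, 135).
Step 4: Order so x ≤ y and verify: 135² + 340² = 18225 + 115600 = 133825 = n. ✓

n = 133825 = 135² + 340² (one valid representation with x ≤ y).


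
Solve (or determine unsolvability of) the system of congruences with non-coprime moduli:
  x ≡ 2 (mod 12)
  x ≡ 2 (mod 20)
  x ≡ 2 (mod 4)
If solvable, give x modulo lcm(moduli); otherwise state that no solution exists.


Moduli 12, 20, 4 are not pairwise coprime, so CRT works modulo lcm(m_i) when all pairwise compatibility conditions hold.
Pairwise compatibility: gcd(m_i, m_j) must divide a_i - a_j for every pair.
Merge one congruence at a time:
  Start: x ≡ 2 (mod 12).
  Combine with x ≡ 2 (mod 20): gcd(12, 20) = 4; 2 - 2 = 0, which IS divisible by 4, so compatible.
    Write x = 2 + 12·t and substitute into x ≡ 2 (mod 20): 12·t ≡ 2 − 2 = 0 (mod 20).
    Divide the congruence (and modulus) by g = 4: 3·t ≡ 0 (mod 5).
    The inverse of 3 mod 5 is 2 (since 3·2 = 6 = 1·5 + 1), so t ≡ 2·0 = 0 ≡ 0 (mod 5).
    Then x = 2 + 12·0 = 2, valid modulo lcm(12, 20) = 60: x ≡ 2 (mod 60).
  Combine with x ≡ 2 (mod 4): gcd(60, 4) = 4; 2 - 2 = 0, which IS divisible by 4, so compatible.
    Write x = 2 + 60·t and substitute into x ≡ 2 (mod 4): 60·t ≡ 2 − 2 = 0 (mod 4).
    Divide the congruence (and modulus) by g = 4: 15·t ≡ 0 (mod 1).
    Modulo 1 every t works; take t = 0.
    Then x = 2 + 60·0 = 2, valid modulo lcm(60, 4) = 60: x ≡ 2 (mod 60).
Verify: 2 mod 12 = 2, 2 mod 20 = 2, 2 mod 4 = 2.

x ≡ 2 (mod 60).


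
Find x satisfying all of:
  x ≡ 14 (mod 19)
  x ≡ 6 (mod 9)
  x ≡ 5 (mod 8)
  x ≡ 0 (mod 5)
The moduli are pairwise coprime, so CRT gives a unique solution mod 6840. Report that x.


Product of moduli M = 19 · 9 · 8 · 5 = 6840.
Merge one congruence at a time:
  Start: x ≡ 14 (mod 19).
  Combine with x ≡ 6 (mod 9); new modulus lcm = 171.
    Write x = 14 + 19·t and substitute into x ≡ 6 (mod 9): 19·t ≡ 6 − 14 = -8 (mod 9).
    Reduce coefficients mod 9: 1·t ≡ 1 (mod 9).
    So t ≡ 1 (mod 9).
    Then x = 14 + 19·1 = 33, valid modulo lcm(19, 9) = 171: x ≡ 33 (mod 171).
  Combine with x ≡ 5 (mod 8); new modulus lcm = 1368.
    Write x = 33 + 171·t and substitute into x ≡ 5 (mod 8): 171·t ≡ 5 − 33 = -28 (mod 8).
    Reduce coefficients mod 8: 3·t ≡ 4 (mod 8).
    The inverse of 3 mod 8 is 3 (since 3·3 = 9 = 1·8 + 1), so t ≡ 3·4 = 12 ≡ 4 (mod 8).
    Then x = 33 + 171·4 = 717, valid modulo lcm(171, 8) = 1368: x ≡ 717 (mod 1368).
  Combine with x ≡ 0 (mod 5); new modulus lcm = 6840.
    Write x = 717 + 1368·t and substitute into x ≡ 0 (mod 5): 1368·t ≡ 0 − 717 = -717 (mod 5).
    Reduce coefficients mod 5: 3·t ≡ 3 (mod 5).
    The inverse of 3 mod 5 is 2 (since 3·2 = 6 = 1·5 + 1), so t ≡ 2·3 = 6 ≡ 1 (mod 5).
    Then x = 717 + 1368·1 = 2085, valid modulo lcm(1368, 5) = 6840: x ≡ 2085 (mod 6840).
Verify against each original: 2085 mod 19 = 14, 2085 mod 9 = 6, 2085 mod 8 = 5, 2085 mod 5 = 0.

x ≡ 2085 (mod 6840).


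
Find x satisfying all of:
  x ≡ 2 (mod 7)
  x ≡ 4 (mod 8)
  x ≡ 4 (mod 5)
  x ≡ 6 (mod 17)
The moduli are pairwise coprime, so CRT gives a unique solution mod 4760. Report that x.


Product of moduli M = 7 · 8 · 5 · 17 = 4760.
Merge one congruence at a time:
  Start: x ≡ 2 (mod 7).
  Combine with x ≡ 4 (mod 8); new modulus lcm = 56.
    Write x = 2 + 7·t and substitute into x ≡ 4 (mod 8): 7·t ≡ 4 − 2 = 2 (mod 8).
    The inverse of 7 mod 8 is 7 (since 7·7 = 49 = 6·8 + 1), so t ≡ 7·2 = 14 ≡ 6 (mod 8).
    Then x = 2 + 7·6 = 44, valid modulo lcm(7, 8) = 56: x ≡ 44 (mod 56).
  Combine with x ≡ 4 (mod 5); new modulus lcm = 280.
    Write x = 44 + 56·t and substitute into x ≡ 4 (mod 5): 56·t ≡ 4 − 44 = -40 (mod 5).
    Reduce coefficients mod 5: 1·t ≡ 0 (mod 5).
    So t ≡ 0 (mod 5).
    Then x = 44 + 56·0 = 44, valid modulo lcm(56, 5) = 280: x ≡ 44 (mod 280).
  Combine with x ≡ 6 (mod 17); new modulus lcm = 4760.
    Write x = 44 + 280·t and substitute into x ≡ 6 (mod 17): 280·t ≡ 6 − 44 = -38 (mod 17).
    Reduce coefficients mod 17: 8·t ≡ 13 (mod 17).
    The inverse of 8 mod 17 is 15 (since 8·15 = 120 = 7·17 + 1), so t ≡ 15·13 = 195 ≡ 8 (mod 17).
    Then x = 44 + 280·8 = 2284, valid modulo lcm(280, 17) = 4760: x ≡ 2284 (mod 4760).
Verify against each original: 2284 mod 7 = 2, 2284 mod 8 = 4, 2284 mod 5 = 4, 2284 mod 17 = 6.

x ≡ 2284 (mod 4760).


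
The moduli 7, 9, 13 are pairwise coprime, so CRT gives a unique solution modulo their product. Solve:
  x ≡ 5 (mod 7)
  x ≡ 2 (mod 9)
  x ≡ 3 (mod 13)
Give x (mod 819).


Moduli 7, 9, 13 are pairwise coprime; by CRT there is a unique solution modulo M = 7 · 9 · 13 = 819.
Solve pairwise, accumulating the modulus:
  Start with x ≡ 5 (mod 7).
  Combine with x ≡ 2 (mod 9): since gcd(7, 9) = 1, we get a unique residue mod 63.
    Write x = 5 + 7·t and substitute into x ≡ 2 (mod 9): 7·t ≡ 2 − 5 = -3 (mod 9).
    Reduce coefficients mod 9: 7·t ≡ 6 (mod 9).
    The inverse of 7 mod 9 is 4 (since 7·4 = 28 = 3·9 + 1), so t ≡ 4·6 = 24 ≡ 6 (mod 9).
    Then x = 5 + 7·6 = 47, valid modulo lcm(7, 9) = 63: x ≡ 47 (mod 63).
  Combine with x ≡ 3 (mod 13): since gcd(63, 13) = 1, we get a unique residue mod 819.
    Write x = 47 + 63·t and substitute into x ≡ 3 (mod 13): 63·t ≡ 3 − 47 = -44 (mod 13).
    Reduce coefficients mod 13: 11·t ≡ 8 (mod 13).
    The inverse of 11 mod 13 is 6 (since 11·6 = 66 = 5·13 + 1), so t ≡ 6·8 = 48 ≡ 9 (mod 13).
    Then x = 47 + 63·9 = 614, valid modulo lcm(63, 13) = 819: x ≡ 614 (mod 819).
Verify: 614 mod 7 = 5 ✓, 614 mod 9 = 2 ✓, 614 mod 13 = 3 ✓.

x ≡ 614 (mod 819).


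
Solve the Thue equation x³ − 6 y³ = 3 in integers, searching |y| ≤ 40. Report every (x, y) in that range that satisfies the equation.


The equation is x³ - 6y³ = 3. For fixed y, x³ = 6·y³ + 3, so a solution requires the RHS to be a perfect cube.
Strategy: iterate y from -40 to 40, compute RHS = 6·y³ + 3, and check whether it is a (positive or negative) perfect cube.
Check small values of y:
  y = 0: RHS = 3 is not a perfect cube.
  y = 1: RHS = 9 is not a perfect cube.
  y = -1: RHS = -3 is not a perfect cube.
  y = 2: RHS = 51 is not a perfect cube.
  y = -2: RHS = -45 is not a perfect cube.
  y = 3: RHS = 165 is not a perfect cube.
  y = -3: RHS = -159 is not a perfect cube.
Continuing the search up to |y| = 40 finds no solutions either.
No (x, y) in the scanned range satisfies the equation.

No integer solutions with |y| ≤ 40.


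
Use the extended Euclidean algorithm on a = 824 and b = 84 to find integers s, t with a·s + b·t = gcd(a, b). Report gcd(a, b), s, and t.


Euclidean algorithm on (824, 84) — divide until remainder is 0:
  824 = 9 · 84 + 68
  84 = 1 · 68 + 16
  68 = 4 · 16 + 4
  16 = 4 · 4 + 0
gcd(824, 84) = 4.
Track Bezout coefficients alongside the remainders: start with r₀ = 824 = a·1 + b·0 (s = 1, t = 0) and r₁ = 84 = a·0 + b·1 (s = 0, t = 1); each new remainder r_{k+1} = r_{k-1} − q_k·r_k inherits s_{k+1} = s_{k-1} − q_k·s_k, t_{k+1} = t_{k-1} − q_k·t_k, so r_k = a·s_k + b·t_k at every step:
  q = 9: r = 68, s = 1 − 9·0 = 1, t = 0 − 9·1 = -9  (check: 824·1 + 84·(-9) = 68)
  q = 1: r = 16, s = 0 − 1·1 = -1, t = 1 − 1·(-9) = 10  (check: 824·(-1) + 84·10 = 16)
  q = 4: r = 4, s = 1 − 4·(-1) = 5, t = -9 − 4·10 = -49  (check: 824·5 + 84·(-49) = 4)
The row with r = 4 (the gcd) gives the Bezout coefficients s = 5, t = -49.
Result: 824 · (5) + 84 · (-49) = 4.

gcd(824, 84) = 4; s = 5, t = -49 (check: 824·5 + 84·(-49) = 4).


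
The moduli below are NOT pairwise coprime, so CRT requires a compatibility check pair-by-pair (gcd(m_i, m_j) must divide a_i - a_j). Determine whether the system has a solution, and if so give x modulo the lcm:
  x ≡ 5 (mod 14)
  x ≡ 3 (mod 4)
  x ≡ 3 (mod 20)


Moduli 14, 4, 20 are not pairwise coprime, so CRT works modulo lcm(m_i) when all pairwise compatibility conditions hold.
Pairwise compatibility: gcd(m_i, m_j) must divide a_i - a_j for every pair.
Merge one congruence at a time:
  Start: x ≡ 5 (mod 14).
  Combine with x ≡ 3 (mod 4): gcd(14, 4) = 2; 3 - 5 = -2, which IS divisible by 2, so compatible.
    Write x = 5 + 14·t and substitute into x ≡ 3 (mod 4): 14·t ≡ 3 − 5 = -2 (mod 4).
    Divide the congruence (and modulus) by g = 2: 7·t ≡ -1 (mod 2).
    Reduce coefficients mod 2: 1·t ≡ 1 (mod 2).
    So t ≡ 1 (mod 2).
    Then x = 5 + 14·1 = 19, valid modulo lcm(14, 4) = 28: x ≡ 19 (mod 28).
  Combine with x ≡ 3 (mod 20): gcd(28, 20) = 4; 3 - 19 = -16, which IS divisible by 4, so compatible.
    Write x = 19 + 28·t and substitute into x ≡ 3 (mod 20): 28·t ≡ 3 − 19 = -16 (mod 20).
    Divide the congruence (and modulus) by g = 4: 7·t ≡ -4 (mod 5).
    Reduce coefficients mod 5: 2·t ≡ 1 (mod 5).
    The inverse of 2 mod 5 is 3 (since 2·3 = 6 = 1·5 + 1), so t ≡ 3·1 = 3 ≡ 3 (mod 5).
    Then x = 19 + 28·3 = 103, valid modulo lcm(28, 20) = 140: x ≡ 103 (mod 140).
Verify: 103 mod 14 = 5, 103 mod 4 = 3, 103 mod 20 = 3.

x ≡ 103 (mod 140).


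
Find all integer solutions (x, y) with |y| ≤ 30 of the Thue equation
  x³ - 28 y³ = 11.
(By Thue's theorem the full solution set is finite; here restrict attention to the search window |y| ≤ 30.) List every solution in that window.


The equation is x³ - 28y³ = 11. For fixed y, x³ = 28·y³ + 11, so a solution requires the RHS to be a perfect cube.
Strategy: iterate y from -30 to 30, compute RHS = 28·y³ + 11, and check whether it is a (positive or negative) perfect cube.
Check small values of y:
  y = 0: RHS = 11 is not a perfect cube.
  y = 1: RHS = 39 is not a perfect cube.
  y = -1: RHS = -17 is not a perfect cube.
  y = 2: RHS = 235 is not a perfect cube.
  y = -2: RHS = -213 is not a perfect cube.
  y = 3: RHS = 767 is not a perfect cube.
  y = -3: RHS = -745 is not a perfect cube.
Continuing the search up to |y| = 30 finds no solutions either.
No (x, y) in the scanned range satisfies the equation.

No integer solutions with |y| ≤ 30.


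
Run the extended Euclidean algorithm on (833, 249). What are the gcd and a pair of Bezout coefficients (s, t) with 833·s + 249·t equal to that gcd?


Euclidean algorithm on (833, 249) — divide until remainder is 0:
  833 = 3 · 249 + 86
  249 = 2 · 86 + 77
  86 = 1 · 77 + 9
  77 = 8 · 9 + 5
  9 = 1 · 5 + 4
  5 = 1 · 4 + 1
  4 = 4 · 1 + 0
gcd(833, 249) = 1.
Track Bezout coefficients alongside the remainders: start with r₀ = 833 = a·1 + b·0 (s = 1, t = 0) and r₁ = 249 = a·0 + b·1 (s = 0, t = 1); each new remainder r_{k+1} = r_{k-1} − q_k·r_k inherits s_{k+1} = s_{k-1} − q_k·s_k, t_{k+1} = t_{k-1} − q_k·t_k, so r_k = a·s_k + b·t_k at every step:
  q = 3: r = 86, s = 1 − 3·0 = 1, t = 0 − 3·1 = -3  (check: 833·1 + 249·(-3) = 86)
  q = 2: r = 77, s = 0 − 2·1 = -2, t = 1 − 2·(-3) = 7  (check: 833·(-2) + 249·7 = 77)
  q = 1: r = 9, s = 1 − 1·(-2) = 3, t = -3 − 1·7 = -10  (check: 833·3 + 249·(-10) = 9)
  q = 8: r = 5, s = -2 − 8·3 = -26, t = 7 − 8·(-10) = 87  (check: 833·(-26) + 249·87 = 5)
  q = 1: r = 4, s = 3 − 1·(-26) = 29, t = -10 − 1·87 = -97  (check: 833·29 + 249·(-97) = 4)
  q = 1: r = 1, s = -26 − 1·29 = -55, t = 87 − 1·(-97) = 184  (check: 833·(-55) + 249·184 = 1)
The row with r = 1 (the gcd) gives the Bezout coefficients s = -55, t = 184.
Result: 833 · (-55) + 249 · (184) = 1.

gcd(833, 249) = 1; s = -55, t = 184 (check: 833·(-55) + 249·184 = 1).


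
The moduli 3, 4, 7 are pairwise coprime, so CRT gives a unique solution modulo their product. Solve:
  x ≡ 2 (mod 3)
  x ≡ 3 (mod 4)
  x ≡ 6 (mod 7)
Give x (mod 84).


Moduli 3, 4, 7 are pairwise coprime; by CRT there is a unique solution modulo M = 3 · 4 · 7 = 84.
Solve pairwise, accumulating the modulus:
  Start with x ≡ 2 (mod 3).
  Combine with x ≡ 3 (mod 4): since gcd(3, 4) = 1, we get a unique residue mod 12.
    Write x = 2 + 3·t and substitute into x ≡ 3 (mod 4): 3·t ≡ 3 − 2 = 1 (mod 4).
    The inverse of 3 mod 4 is 3 (since 3·3 = 9 = 2·4 + 1), so t ≡ 3·1 = 3 ≡ 3 (mod 4).
    Then x = 2 + 3·3 = 11, valid modulo lcm(3, 4) = 12: x ≡ 11 (mod 12).
  Combine with x ≡ 6 (mod 7): since gcd(12, 7) = 1, we get a unique residue mod 84.
    Write x = 11 + 12·t and substitute into x ≡ 6 (mod 7): 12·t ≡ 6 − 11 = -5 (mod 7).
    Reduce coefficients mod 7: 5·t ≡ 2 (mod 7).
    The inverse of 5 mod 7 is 3 (since 5·3 = 15 = 2·7 + 1), so t ≡ 3·2 = 6 ≡ 6 (mod 7).
    Then x = 11 + 12·6 = 83, valid modulo lcm(12, 7) = 84: x ≡ 83 (mod 84).
Verify: 83 mod 3 = 2 ✓, 83 mod 4 = 3 ✓, 83 mod 7 = 6 ✓.

x ≡ 83 (mod 84).


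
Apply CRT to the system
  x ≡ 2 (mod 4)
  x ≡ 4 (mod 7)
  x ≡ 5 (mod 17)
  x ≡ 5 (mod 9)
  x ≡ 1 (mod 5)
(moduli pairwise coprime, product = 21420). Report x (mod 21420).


Product of moduli M = 4 · 7 · 17 · 9 · 5 = 21420.
Merge one congruence at a time:
  Start: x ≡ 2 (mod 4).
  Combine with x ≡ 4 (mod 7); new modulus lcm = 28.
    Write x = 2 + 4·t and substitute into x ≡ 4 (mod 7): 4·t ≡ 4 − 2 = 2 (mod 7).
    The inverse of 4 mod 7 is 2 (since 4·2 = 8 = 1·7 + 1), so t ≡ 2·2 = 4 ≡ 4 (mod 7).
    Then x = 2 + 4·4 = 18, valid modulo lcm(4, 7) = 28: x ≡ 18 (mod 28).
  Combine with x ≡ 5 (mod 17); new modulus lcm = 476.
    Write x = 18 + 28·t and substitute into x ≡ 5 (mod 17): 28·t ≡ 5 − 18 = -13 (mod 17).
    Reduce coefficients mod 17: 11·t ≡ 4 (mod 17).
    The inverse of 11 mod 17 is 14 (since 11·14 = 154 = 9·17 + 1), so t ≡ 14·4 = 56 ≡ 5 (mod 17).
    Then x = 18 + 28·5 = 158, valid modulo lcm(28, 17) = 476: x ≡ 158 (mod 476).
  Combine with x ≡ 5 (mod 9); new modulus lcm = 4284.
    Write x = 158 + 476·t and substitute into x ≡ 5 (mod 9): 476·t ≡ 5 − 158 = -153 (mod 9).
    Reduce coefficients mod 9: 8·t ≡ 0 (mod 9).
    The inverse of 8 mod 9 is 8 (since 8·8 = 64 = 7·9 + 1), so t ≡ 8·0 = 0 ≡ 0 (mod 9).
    Then x = 158 + 476·0 = 158, valid modulo lcm(476, 9) = 4284: x ≡ 158 (mod 4284).
  Combine with x ≡ 1 (mod 5); new modulus lcm = 21420.
    Write x = 158 + 4284·t and substitute into x ≡ 1 (mod 5): 4284·t ≡ 1 − 158 = -157 (mod 5).
    Reduce coefficients mod 5: 4·t ≡ 3 (mod 5).
    The inverse of 4 mod 5 is 4 (since 4·4 = 16 = 3·5 + 1), so t ≡ 4·3 = 12 ≡ 2 (mod 5).
    Then x = 158 + 4284·2 = 8726, valid modulo lcm(4284, 5) = 21420: x ≡ 8726 (mod 21420).
Verify against each original: 8726 mod 4 = 2, 8726 mod 7 = 4, 8726 mod 17 = 5, 8726 mod 9 = 5, 8726 mod 5 = 1.

x ≡ 8726 (mod 21420).


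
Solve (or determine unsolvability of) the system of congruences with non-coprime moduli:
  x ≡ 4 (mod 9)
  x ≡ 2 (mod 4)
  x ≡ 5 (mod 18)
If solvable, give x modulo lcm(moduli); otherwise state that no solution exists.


Moduli 9, 4, 18 are not pairwise coprime, so CRT works modulo lcm(m_i) when all pairwise compatibility conditions hold.
Pairwise compatibility: gcd(m_i, m_j) must divide a_i - a_j for every pair.
Merge one congruence at a time:
  Start: x ≡ 4 (mod 9).
  Combine with x ≡ 2 (mod 4): gcd(9, 4) = 1; 2 - 4 = -2, which IS divisible by 1, so compatible.
    Write x = 4 + 9·t and substitute into x ≡ 2 (mod 4): 9·t ≡ 2 − 4 = -2 (mod 4).
    Reduce coefficients mod 4: 1·t ≡ 2 (mod 4).
    So t ≡ 2 (mod 4).
    Then x = 4 + 9·2 = 22, valid modulo lcm(9, 4) = 36: x ≡ 22 (mod 36).
  Combine with x ≡ 5 (mod 18): gcd(36, 18) = 18, and 5 - 22 = -17 is NOT divisible by 18.
    ⇒ system is inconsistent (no integer solution).

No solution (the system is inconsistent).


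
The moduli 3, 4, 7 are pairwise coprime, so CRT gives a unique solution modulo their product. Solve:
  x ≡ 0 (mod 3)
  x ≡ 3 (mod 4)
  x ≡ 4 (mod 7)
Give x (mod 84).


Moduli 3, 4, 7 are pairwise coprime; by CRT there is a unique solution modulo M = 3 · 4 · 7 = 84.
Solve pairwise, accumulating the modulus:
  Start with x ≡ 0 (mod 3).
  Combine with x ≡ 3 (mod 4): since gcd(3, 4) = 1, we get a unique residue mod 12.
    Write x = 0 + 3·t and substitute into x ≡ 3 (mod 4): 3·t ≡ 3 − 0 = 3 (mod 4).
    The inverse of 3 mod 4 is 3 (since 3·3 = 9 = 2·4 + 1), so t ≡ 3·3 = 9 ≡ 1 (mod 4).
    Then x = 0 + 3·1 = 3, valid modulo lcm(3, 4) = 12: x ≡ 3 (mod 12).
  Combine with x ≡ 4 (mod 7): since gcd(12, 7) = 1, we get a unique residue mod 84.
    Write x = 3 + 12·t and substitute into x ≡ 4 (mod 7): 12·t ≡ 4 − 3 = 1 (mod 7).
    Reduce coefficients mod 7: 5·t ≡ 1 (mod 7).
    The inverse of 5 mod 7 is 3 (since 5·3 = 15 = 2·7 + 1), so t ≡ 3·1 = 3 ≡ 3 (mod 7).
    Then x = 3 + 12·3 = 39, valid modulo lcm(12, 7) = 84: x ≡ 39 (mod 84).
Verify: 39 mod 3 = 0 ✓, 39 mod 4 = 3 ✓, 39 mod 7 = 4 ✓.

x ≡ 39 (mod 84).


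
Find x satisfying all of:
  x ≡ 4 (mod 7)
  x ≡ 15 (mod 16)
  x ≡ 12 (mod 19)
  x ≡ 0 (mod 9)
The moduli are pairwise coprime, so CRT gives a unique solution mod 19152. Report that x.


Product of moduli M = 7 · 16 · 19 · 9 = 19152.
Merge one congruence at a time:
  Start: x ≡ 4 (mod 7).
  Combine with x ≡ 15 (mod 16); new modulus lcm = 112.
    Write x = 4 + 7·t and substitute into x ≡ 15 (mod 16): 7·t ≡ 15 − 4 = 11 (mod 16).
    The inverse of 7 mod 16 is 7 (since 7·7 = 49 = 3·16 + 1), so t ≡ 7·11 = 77 ≡ 13 (mod 16).
    Then x = 4 + 7·13 = 95, valid modulo lcm(7, 16) = 112: x ≡ 95 (mod 112).
  Combine with x ≡ 12 (mod 19); new modulus lcm = 2128.
    Write x = 95 + 112·t and substitute into x ≡ 12 (mod 19): 112·t ≡ 12 − 95 = -83 (mod 19).
    Reduce coefficients mod 19: 17·t ≡ 12 (mod 19).
    The inverse of 17 mod 19 is 9 (since 17·9 = 153 = 8·19 + 1), so t ≡ 9·12 = 108 ≡ 13 (mod 19).
    Then x = 95 + 112·13 = 1551, valid modulo lcm(112, 19) = 2128: x ≡ 1551 (mod 2128).
  Combine with x ≡ 0 (mod 9); new modulus lcm = 19152.
    Write x = 1551 + 2128·t and substitute into x ≡ 0 (mod 9): 2128·t ≡ 0 − 1551 = -1551 (mod 9).
    Reduce coefficients mod 9: 4·t ≡ 6 (mod 9).
    The inverse of 4 mod 9 is 7 (since 4·7 = 28 = 3·9 + 1), so t ≡ 7·6 = 42 ≡ 6 (mod 9).
    Then x = 1551 + 2128·6 = 14319, valid modulo lcm(2128, 9) = 19152: x ≡ 14319 (mod 19152).
Verify against each original: 14319 mod 7 = 4, 14319 mod 16 = 15, 14319 mod 19 = 12, 14319 mod 9 = 0.

x ≡ 14319 (mod 19152).


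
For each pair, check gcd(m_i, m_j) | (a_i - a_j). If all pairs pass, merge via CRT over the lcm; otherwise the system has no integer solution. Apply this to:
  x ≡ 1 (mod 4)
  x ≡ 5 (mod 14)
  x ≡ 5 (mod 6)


Moduli 4, 14, 6 are not pairwise coprime, so CRT works modulo lcm(m_i) when all pairwise compatibility conditions hold.
Pairwise compatibility: gcd(m_i, m_j) must divide a_i - a_j for every pair.
Merge one congruence at a time:
  Start: x ≡ 1 (mod 4).
  Combine with x ≡ 5 (mod 14): gcd(4, 14) = 2; 5 - 1 = 4, which IS divisible by 2, so compatible.
    Write x = 1 + 4·t and substitute into x ≡ 5 (mod 14): 4·t ≡ 5 − 1 = 4 (mod 14).
    Divide the congruence (and modulus) by g = 2: 2·t ≡ 2 (mod 7).
    The inverse of 2 mod 7 is 4 (since 2·4 = 8 = 1·7 + 1), so t ≡ 4·2 = 8 ≡ 1 (mod 7).
    Then x = 1 + 4·1 = 5, valid modulo lcm(4, 14) = 28: x ≡ 5 (mod 28).
  Combine with x ≡ 5 (mod 6): gcd(28, 6) = 2; 5 - 5 = 0, which IS divisible by 2, so compatible.
    Write x = 5 + 28·t and substitute into x ≡ 5 (mod 6): 28·t ≡ 5 − 5 = 0 (mod 6).
    Divide the congruence (and modulus) by g = 2: 14·t ≡ 0 (mod 3).
    Reduce coefficients mod 3: 2·t ≡ 0 (mod 3).
    The inverse of 2 mod 3 is 2 (since 2·2 = 4 = 1·3 + 1), so t ≡ 2·0 = 0 ≡ 0 (mod 3).
    Then x = 5 + 28·0 = 5, valid modulo lcm(28, 6) = 84: x ≡ 5 (mod 84).
Verify: 5 mod 4 = 1, 5 mod 14 = 5, 5 mod 6 = 5.

x ≡ 5 (mod 84).


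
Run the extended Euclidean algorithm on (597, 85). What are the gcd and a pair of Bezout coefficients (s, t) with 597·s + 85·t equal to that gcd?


Euclidean algorithm on (597, 85) — divide until remainder is 0:
  597 = 7 · 85 + 2
  85 = 42 · 2 + 1
  2 = 2 · 1 + 0
gcd(597, 85) = 1.
Track Bezout coefficients alongside the remainders: start with r₀ = 597 = a·1 + b·0 (s = 1, t = 0) and r₁ = 85 = a·0 + b·1 (s = 0, t = 1); each new remainder r_{k+1} = r_{k-1} − q_k·r_k inherits s_{k+1} = s_{k-1} − q_k·s_k, t_{k+1} = t_{k-1} − q_k·t_k, so r_k = a·s_k + b·t_k at every step:
  q = 7: r = 2, s = 1 − 7·0 = 1, t = 0 − 7·1 = -7  (check: 597·1 + 85·(-7) = 2)
  q = 42: r = 1, s = 0 − 42·1 = -42, t = 1 − 42·(-7) = 295  (check: 597·(-42) + 85·295 = 1)
The row with r = 1 (the gcd) gives the Bezout coefficients s = -42, t = 295.
Result: 597 · (-42) + 85 · (295) = 1.

gcd(597, 85) = 1; s = -42, t = 295 (check: 597·(-42) + 85·295 = 1).


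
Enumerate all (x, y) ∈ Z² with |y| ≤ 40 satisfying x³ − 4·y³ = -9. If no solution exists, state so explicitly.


The equation is x³ - 4y³ = -9. For fixed y, x³ = 4·y³ − 9, so a solution requires the RHS to be a perfect cube.
Strategy: iterate y from -40 to 40, compute RHS = 4·y³ − 9, and check whether it is a (positive or negative) perfect cube.
Check small values of y:
  y = 0: RHS = -9 is not a perfect cube.
  y = 1: RHS = -5 is not a perfect cube.
  y = -1: RHS = -13 is not a perfect cube.
  y = 2: RHS = 23 is not a perfect cube.
  y = -2: RHS = -41 is not a perfect cube.
  y = 3: RHS = 99 is not a perfect cube.
  y = -3: RHS = -117 is not a perfect cube.
Continuing the search up to |y| = 40 finds no solutions either.
No (x, y) in the scanned range satisfies the equation.

No integer solutions with |y| ≤ 40.


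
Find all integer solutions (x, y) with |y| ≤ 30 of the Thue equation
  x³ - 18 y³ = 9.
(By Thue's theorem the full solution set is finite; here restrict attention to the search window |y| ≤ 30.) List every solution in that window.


The equation is x³ - 18y³ = 9. For fixed y, x³ = 18·y³ + 9, so a solution requires the RHS to be a perfect cube.
Strategy: iterate y from -30 to 30, compute RHS = 18·y³ + 9, and check whether it is a (positive or negative) perfect cube.
Check small values of y:
  y = 0: RHS = 9 is not a perfect cube.
  y = 1: RHS = 27 = (3)³ ⇒ x = 3 works.
  y = -1: RHS = -9 is not a perfect cube.
  y = 2: RHS = 153 is not a perfect cube.
  y = -2: RHS = -135 is not a perfect cube.
  y = 3: RHS = 495 is not a perfect cube.
  y = -3: RHS = -477 is not a perfect cube.
Continuing the search up to |y| = 30 finds no further solutions beyond those listed.
Collected solutions: (3, 1).

Solutions (with |y| ≤ 30): (3, 1).


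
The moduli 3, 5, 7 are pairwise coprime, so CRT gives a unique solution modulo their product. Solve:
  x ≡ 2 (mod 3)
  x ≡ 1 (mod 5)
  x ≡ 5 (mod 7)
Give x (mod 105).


Moduli 3, 5, 7 are pairwise coprime; by CRT there is a unique solution modulo M = 3 · 5 · 7 = 105.
Solve pairwise, accumulating the modulus:
  Start with x ≡ 2 (mod 3).
  Combine with x ≡ 1 (mod 5): since gcd(3, 5) = 1, we get a unique residue mod 15.
    Write x = 2 + 3·t and substitute into x ≡ 1 (mod 5): 3·t ≡ 1 − 2 = -1 (mod 5).
    Reduce coefficients mod 5: 3·t ≡ 4 (mod 5).
    The inverse of 3 mod 5 is 2 (since 3·2 = 6 = 1·5 + 1), so t ≡ 2·4 = 8 ≡ 3 (mod 5).
    Then x = 2 + 3·3 = 11, valid modulo lcm(3, 5) = 15: x ≡ 11 (mod 15).
  Combine with x ≡ 5 (mod 7): since gcd(15, 7) = 1, we get a unique residue mod 105.
    Write x = 11 + 15·t and substitute into x ≡ 5 (mod 7): 15·t ≡ 5 − 11 = -6 (mod 7).
    Reduce coefficients mod 7: 1·t ≡ 1 (mod 7).
    So t ≡ 1 (mod 7).
    Then x = 11 + 15·1 = 26, valid modulo lcm(15, 7) = 105: x ≡ 26 (mod 105).
Verify: 26 mod 3 = 2 ✓, 26 mod 5 = 1 ✓, 26 mod 7 = 5 ✓.

x ≡ 26 (mod 105).


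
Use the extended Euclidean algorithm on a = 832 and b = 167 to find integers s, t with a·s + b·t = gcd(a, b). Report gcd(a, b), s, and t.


Euclidean algorithm on (832, 167) — divide until remainder is 0:
  832 = 4 · 167 + 164
  167 = 1 · 164 + 3
  164 = 54 · 3 + 2
  3 = 1 · 2 + 1
  2 = 2 · 1 + 0
gcd(832, 167) = 1.
Track Bezout coefficients alongside the remainders: start with r₀ = 832 = a·1 + b·0 (s = 1, t = 0) and r₁ = 167 = a·0 + b·1 (s = 0, t = 1); each new remainder r_{k+1} = r_{k-1} − q_k·r_k inherits s_{k+1} = s_{k-1} − q_k·s_k, t_{k+1} = t_{k-1} − q_k·t_k, so r_k = a·s_k + b·t_k at every step:
  q = 4: r = 164, s = 1 − 4·0 = 1, t = 0 − 4·1 = -4  (check: 832·1 + 167·(-4) = 164)
  q = 1: r = 3, s = 0 − 1·1 = -1, t = 1 − 1·(-4) = 5  (check: 832·(-1) + 167·5 = 3)
  q = 54: r = 2, s = 1 − 54·(-1) = 55, t = -4 − 54·5 = -274  (check: 832·55 + 167·(-274) = 2)
  q = 1: r = 1, s = -1 − 1·55 = -56, t = 5 − 1·(-274) = 279  (check: 832·(-56) + 167·279 = 1)
The row with r = 1 (the gcd) gives the Bezout coefficients s = -56, t = 279.
Result: 832 · (-56) + 167 · (279) = 1.

gcd(832, 167) = 1; s = -56, t = 279 (check: 832·(-56) + 167·279 = 1).


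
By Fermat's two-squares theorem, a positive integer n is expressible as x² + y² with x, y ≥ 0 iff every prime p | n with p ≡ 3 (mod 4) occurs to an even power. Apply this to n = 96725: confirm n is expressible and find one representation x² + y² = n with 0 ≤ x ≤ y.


Step 1: Factor n = 96725 = 5^2 · 53 · 73.
Step 2: Check the mod-4 condition on each prime factor: 5 ≡ 1 (mod 4), exponent 2; 53 ≡ 1 (mod 4), exponent 1; 73 ≡ 1 (mod 4), exponent 1.
All primes ≡ 3 (mod 4) appear to even exponent (or don't appear), so by the two-squares theorem n IS expressible as a sum of two squares.
Step 3: Build a representation. Group n = k² · m with k = 5 and m = 53 · 73 = 3869 (a product of primes ≡ 1 (mod 4)); a representation of m scales to one of n via (k·x)² + (k·y)² = k²(x² + y²). Each prime p ≡ 1 (mod 4) is itself a sum of two squares; find a² by testing p − a² for a perfect square:
  53: 53 − 1² = 52, 53 − 2² = 49 = 7² ⇒ 53 = 2² + 7².
  73: 73 − 1² = 72, 73 − 2² = 69, 73 − 3² = 64 = 8² ⇒ 73 = 3² + 8².
  Combine using the Brahmagupta–Fibonacci identity (a² + b²)(c² + d²) = (ac − bd)² + (ad + bc)² = (ac + bd)² + (ad − bc)²:
  53 · 73 = 3869: from (2² + 7²)(3² + 8²), take (2·3 − 7·8, 2·8 + 7·3) = (6 − 56, 16 + 21) = (-50, 37); dropping signs (only squares matter) gives (50, 37); check 50² + 37² = 2500 + 1369 = 3869 ✓.
  Scale by k = 5: (5·50, 5·37) = (250, 185).
Step 4: Order so x ≤ y and verify: 185² + 250² = 34225 + 62500 = 96725 = n. ✓

n = 96725 = 185² + 250² (one valid representation with x ≤ y).


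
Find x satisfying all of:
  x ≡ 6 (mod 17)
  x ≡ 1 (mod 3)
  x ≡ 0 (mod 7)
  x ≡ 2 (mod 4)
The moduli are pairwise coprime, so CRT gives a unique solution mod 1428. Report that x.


Product of moduli M = 17 · 3 · 7 · 4 = 1428.
Merge one congruence at a time:
  Start: x ≡ 6 (mod 17).
  Combine with x ≡ 1 (mod 3); new modulus lcm = 51.
    Write x = 6 + 17·t and substitute into x ≡ 1 (mod 3): 17·t ≡ 1 − 6 = -5 (mod 3).
    Reduce coefficients mod 3: 2·t ≡ 1 (mod 3).
    The inverse of 2 mod 3 is 2 (since 2·2 = 4 = 1·3 + 1), so t ≡ 2·1 = 2 ≡ 2 (mod 3).
    Then x = 6 + 17·2 = 40, valid modulo lcm(17, 3) = 51: x ≡ 40 (mod 51).
  Combine with x ≡ 0 (mod 7); new modulus lcm = 357.
    Write x = 40 + 51·t and substitute into x ≡ 0 (mod 7): 51·t ≡ 0 − 40 = -40 (mod 7).
    Reduce coefficients mod 7: 2·t ≡ 2 (mod 7).
    The inverse of 2 mod 7 is 4 (since 2·4 = 8 = 1·7 + 1), so t ≡ 4·2 = 8 ≡ 1 (mod 7).
    Then x = 40 + 51·1 = 91, valid modulo lcm(51, 7) = 357: x ≡ 91 (mod 357).
  Combine with x ≡ 2 (mod 4); new modulus lcm = 1428.
    Write x = 91 + 357·t and substitute into x ≡ 2 (mod 4): 357·t ≡ 2 − 91 = -89 (mod 4).
    Reduce coefficients mod 4: 1·t ≡ 3 (mod 4).
    So t ≡ 3 (mod 4).
    Then x = 91 + 357·3 = 1162, valid modulo lcm(357, 4) = 1428: x ≡ 1162 (mod 1428).
Verify against each original: 1162 mod 17 = 6, 1162 mod 3 = 1, 1162 mod 7 = 0, 1162 mod 4 = 2.

x ≡ 1162 (mod 1428).


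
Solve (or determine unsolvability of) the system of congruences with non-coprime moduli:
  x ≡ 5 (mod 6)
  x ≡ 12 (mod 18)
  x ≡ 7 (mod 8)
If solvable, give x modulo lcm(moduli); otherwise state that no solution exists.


Moduli 6, 18, 8 are not pairwise coprime, so CRT works modulo lcm(m_i) when all pairwise compatibility conditions hold.
Pairwise compatibility: gcd(m_i, m_j) must divide a_i - a_j for every pair.
Merge one congruence at a time:
  Start: x ≡ 5 (mod 6).
  Combine with x ≡ 12 (mod 18): gcd(6, 18) = 6, and 12 - 5 = 7 is NOT divisible by 6.
    ⇒ system is inconsistent (no integer solution).

No solution (the system is inconsistent).


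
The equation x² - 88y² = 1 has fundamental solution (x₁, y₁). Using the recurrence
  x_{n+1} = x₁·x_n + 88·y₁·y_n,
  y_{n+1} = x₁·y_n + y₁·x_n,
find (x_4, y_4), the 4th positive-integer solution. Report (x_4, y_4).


Step 1: Find the fundamental solution (x₁, y₁) of x² - 88y² = 1.
  Expand √88 as a continued fraction. a₀ = ⌊√88⌋ = 9; iterate m_{k+1} = d_k·a_k − m_k, d_{k+1} = (88 − m_{k+1}²)/d_k, a_{k+1} = ⌊(a₀ + m_{k+1})/d_{k+1}⌋ (starting m₀ = 0, d₀ = 1), with convergents p_k = a_k·p_{k-1} + p_{k-2}, q_k = a_k·q_{k-1} + q_{k-2} (p₋₁ = 1, q₋₁ = 0):
  k = 0: a₀ = 9; p₀/q₀ = 9/1; p₀² − 88·q₀² = 81 − 88 = -7.
  k = 1: m = 9, d = 7, a = ⌊(9 + 9)/7⌋ = 2; p/q = (2·9 + 1)/(2·1 + 0) = 19/2; p² − 88·q² = 361 − 352 = 9.
  k = 2: m = 5, d = 9, a = ⌊(9 + 5)/9⌋ = 1; p/q = (1·19 + 9)/(1·2 + 1) = 28/3; p² − 88·q² = 784 − 792 = -8.
  k = 3: m = 4, d = 8, a = ⌊(9 + 4)/8⌋ = 1; p/q = (1·28 + 19)/(1·3 + 2) = 47/5; p² − 88·q² = 2209 − 2200 = 9.
  k = 4: m = 4, d = 9, a = ⌊(9 + 4)/9⌋ = 1; p/q = (1·47 + 28)/(1·5 + 3) = 75/8; p² − 88·q² = 5625 − 5632 = -7.
  k = 5: m = 5, d = 7, a = ⌊(9 + 5)/7⌋ = 2; p/q = (2·75 + 47)/(2·8 + 5) = 197/21; p² − 88·q² = 38809 − 38808 = 1.
  The first convergent with p² − 88·q² = 1 gives the fundamental solution (x₁, y₁) = (197, 21).
Step 2: Apply the recurrence (x_{n+1}, y_{n+1}) = (x₁x_n + 88y₁y_n, x₁y_n + y₁x_n) repeatedly.
  From (x_1, y_1) = (197, 21): x_2 = 197·197 + 88·21·21 = 77617; y_2 = 197·21 + 21·197 = 8274.
  From (x_2, y_2) = (77617, 8274): x_3 = 197·77617 + 88·21·8274 = 30580901; y_3 = 197·8274 + 21·77617 = 3259935.
  From (x_3, y_3) = (30580901, 3259935): x_4 = 197·30580901 + 88·21·3259935 = 12048797377; y_4 = 197·3259935 + 21·30580901 = 1284406116.
Step 3: Verify x_4² - 88·y_4² = 145173518232002080129 - 145173518232002080128 = 1 (should be 1). ✓

(x_1, y_1) = (197, 21); (x_4, y_4) = (12048797377, 1284406116).


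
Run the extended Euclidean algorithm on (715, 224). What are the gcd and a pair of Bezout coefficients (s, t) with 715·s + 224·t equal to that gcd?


Euclidean algorithm on (715, 224) — divide until remainder is 0:
  715 = 3 · 224 + 43
  224 = 5 · 43 + 9
  43 = 4 · 9 + 7
  9 = 1 · 7 + 2
  7 = 3 · 2 + 1
  2 = 2 · 1 + 0
gcd(715, 224) = 1.
Track Bezout coefficients alongside the remainders: start with r₀ = 715 = a·1 + b·0 (s = 1, t = 0) and r₁ = 224 = a·0 + b·1 (s = 0, t = 1); each new remainder r_{k+1} = r_{k-1} − q_k·r_k inherits s_{k+1} = s_{k-1} − q_k·s_k, t_{k+1} = t_{k-1} − q_k·t_k, so r_k = a·s_k + b·t_k at every step:
  q = 3: r = 43, s = 1 − 3·0 = 1, t = 0 − 3·1 = -3  (check: 715·1 + 224·(-3) = 43)
  q = 5: r = 9, s = 0 − 5·1 = -5, t = 1 − 5·(-3) = 16  (check: 715·(-5) + 224·16 = 9)
  q = 4: r = 7, s = 1 − 4·(-5) = 21, t = -3 − 4·16 = -67  (check: 715·21 + 224·(-67) = 7)
  q = 1: r = 2, s = -5 − 1·21 = -26, t = 16 − 1·(-67) = 83  (check: 715·(-26) + 224·83 = 2)
  q = 3: r = 1, s = 21 − 3·(-26) = 99, t = -67 − 3·83 = -316  (check: 715·99 + 224·(-316) = 1)
The row with r = 1 (the gcd) gives the Bezout coefficients s = 99, t = -316.
Result: 715 · (99) + 224 · (-316) = 1.

gcd(715, 224) = 1; s = 99, t = -316 (check: 715·99 + 224·(-316) = 1).
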